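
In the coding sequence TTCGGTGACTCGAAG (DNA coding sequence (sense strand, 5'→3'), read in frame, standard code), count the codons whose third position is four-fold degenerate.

2

Codon 1 TTC (Phe): third position 2-fold.
Codon 2 GGT (Gly): third position 4-fold.
Codon 3 GAC (Asp): third position 2-fold.
Codon 4 TCG (Ser): third position 4-fold.
Codon 5 AAG (Lys): third position 2-fold.
Four-fold degenerate third positions: 2.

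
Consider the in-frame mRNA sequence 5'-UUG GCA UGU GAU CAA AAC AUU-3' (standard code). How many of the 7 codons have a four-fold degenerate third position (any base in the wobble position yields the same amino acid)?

Codon 1 UUG (Leu): third position 2-fold.
Codon 2 GCA (Ala): third position 4-fold.
Codon 3 UGU (Cys): third position 2-fold.
Codon 4 GAU (Asp): third position 2-fold.
Codon 5 CAA (Gln): third position 2-fold.
Codon 6 AAC (Asn): third position 2-fold.
Codon 7 AUU (Ile): third position 3-fold.
Four-fold degenerate third positions: 1.

1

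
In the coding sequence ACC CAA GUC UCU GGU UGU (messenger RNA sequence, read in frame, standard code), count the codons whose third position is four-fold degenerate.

4

Codon 1 ACC (Thr): third position 4-fold.
Codon 2 CAA (Gln): third position 2-fold.
Codon 3 GUC (Val): third position 4-fold.
Codon 4 UCU (Ser): third position 4-fold.
Codon 5 GGU (Gly): third position 4-fold.
Codon 6 UGU (Cys): third position 2-fold.
Four-fold degenerate third positions: 4.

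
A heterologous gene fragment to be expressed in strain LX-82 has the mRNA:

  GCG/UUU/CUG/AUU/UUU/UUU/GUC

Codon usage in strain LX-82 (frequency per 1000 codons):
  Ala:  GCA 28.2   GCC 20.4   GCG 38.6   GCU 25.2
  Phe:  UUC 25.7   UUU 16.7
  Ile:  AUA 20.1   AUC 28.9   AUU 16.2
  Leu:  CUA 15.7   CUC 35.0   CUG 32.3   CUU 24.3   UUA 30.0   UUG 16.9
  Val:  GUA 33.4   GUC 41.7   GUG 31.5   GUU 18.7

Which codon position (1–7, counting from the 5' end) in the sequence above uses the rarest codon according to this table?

4

Codon 1 GCG (Ala): 38.6 per 1000.
Codon 2 UUU (Phe): 16.7 per 1000.
Codon 3 CUG (Leu): 32.3 per 1000.
Codon 4 AUU (Ile): 16.2 per 1000.
Codon 5 UUU (Phe): 16.7 per 1000.
Codon 6 UUU (Phe): 16.7 per 1000.
Codon 7 GUC (Val): 41.7 per 1000.
Lowest frequency is 16.2 at codon 4.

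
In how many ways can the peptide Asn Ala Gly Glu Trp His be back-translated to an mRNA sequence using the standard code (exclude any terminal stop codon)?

Asn: 2 codons.
Ala: 4 codons.
Gly: 4 codons.
Glu: 2 codons.
Trp: 1 codon.
His: 2 codons.
2 × 4 × 4 × 2 × 1 × 2 = 128.

128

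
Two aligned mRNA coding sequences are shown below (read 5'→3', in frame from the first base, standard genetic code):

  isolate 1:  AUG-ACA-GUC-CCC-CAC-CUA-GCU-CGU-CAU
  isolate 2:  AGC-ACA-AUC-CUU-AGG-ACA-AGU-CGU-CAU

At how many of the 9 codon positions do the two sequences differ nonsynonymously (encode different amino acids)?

Codon 1: AUG Met / AGC Ser — nonsynonymous.
Codon 2: ACA Thr / ACA Thr — identical.
Codon 3: GUC Val / AUC Ile — nonsynonymous.
Codon 4: CCC Pro / CUU Leu — nonsynonymous.
Codon 5: CAC His / AGG Arg — nonsynonymous.
Codon 6: CUA Leu / ACA Thr — nonsynonymous.
Codon 7: GCU Ala / AGU Ser — nonsynonymous.
Codon 8: CGU Arg / CGU Arg — identical.
Codon 9: CAU His / CAU His — identical.
Nonsynonymous differences: 6.

6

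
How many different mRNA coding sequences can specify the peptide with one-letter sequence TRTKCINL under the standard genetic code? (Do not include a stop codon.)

13824

Thr: 4 codons.
Arg: 6 codons.
Thr: 4 codons.
Lys: 2 codons.
Cys: 2 codons.
Ile: 3 codons.
Asn: 2 codons.
Leu: 6 codons.
4 × 6 × 4 × 2 × 2 × 3 × 2 × 6 = 13824.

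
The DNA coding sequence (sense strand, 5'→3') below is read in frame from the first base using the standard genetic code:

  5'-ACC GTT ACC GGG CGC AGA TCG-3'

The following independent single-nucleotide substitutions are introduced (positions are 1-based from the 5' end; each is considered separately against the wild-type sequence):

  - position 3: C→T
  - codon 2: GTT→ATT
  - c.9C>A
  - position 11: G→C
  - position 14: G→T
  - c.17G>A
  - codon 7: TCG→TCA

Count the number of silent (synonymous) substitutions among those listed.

3

Codon 1: ACC (Thr) → ACT (Thr) — synonymous.
Codon 2: GTT (Val) → ATT (Ile) — missense.
Codon 3: ACC (Thr) → ACA (Thr) — synonymous.
Codon 4: GGG (Gly) → GCG (Ala) — missense.
Codon 5: CGC (Arg) → CTC (Leu) — missense.
Codon 6: AGA (Arg) → AAA (Lys) — missense.
Codon 7: TCG (Ser) → TCA (Ser) — synonymous.
Synonymous: 3 of 7.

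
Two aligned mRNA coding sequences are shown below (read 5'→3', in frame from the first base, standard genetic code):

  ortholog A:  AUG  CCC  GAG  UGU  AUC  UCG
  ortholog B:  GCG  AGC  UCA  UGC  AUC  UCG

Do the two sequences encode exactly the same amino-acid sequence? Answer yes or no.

no

Codon 1: AUG Met / GCG Ala — nonsynonymous.
Codon 2: CCC Pro / AGC Ser — nonsynonymous.
Codon 3: GAG Glu / UCA Ser — nonsynonymous.
Codon 4: UGU Cys / UGC Cys — synonymous.
Codon 5: AUC Ile / AUC Ile — identical.
Codon 6: UCG Ser / UCG Ser — identical.
Nonsynonymous differences: 3 → different protein.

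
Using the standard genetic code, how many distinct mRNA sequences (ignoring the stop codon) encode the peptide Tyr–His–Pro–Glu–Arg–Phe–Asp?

768

Tyr: 2 codons.
His: 2 codons.
Pro: 4 codons.
Glu: 2 codons.
Arg: 6 codons.
Phe: 2 codons.
Asp: 2 codons.
2 × 2 × 4 × 2 × 6 × 2 × 2 = 768.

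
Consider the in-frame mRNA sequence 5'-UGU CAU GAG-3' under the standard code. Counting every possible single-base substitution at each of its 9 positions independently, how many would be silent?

Codon 1 (UGU, Cys): 1 synonymous substitution.
Codon 2 (CAU, His): 1 synonymous substitution.
Codon 3 (GAG, Glu): 1 synonymous substitution.
Total: 1 + 1 + 1 = 3.

3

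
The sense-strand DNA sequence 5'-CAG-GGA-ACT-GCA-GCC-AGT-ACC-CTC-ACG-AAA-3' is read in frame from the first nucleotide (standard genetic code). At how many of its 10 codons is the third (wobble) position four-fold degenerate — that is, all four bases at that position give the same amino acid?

Codon 1 CAG (Gln): third position 2-fold.
Codon 2 GGA (Gly): third position 4-fold.
Codon 3 ACT (Thr): third position 4-fold.
Codon 4 GCA (Ala): third position 4-fold.
Codon 5 GCC (Ala): third position 4-fold.
Codon 6 AGT (Ser): third position 2-fold.
Codon 7 ACC (Thr): third position 4-fold.
Codon 8 CTC (Leu): third position 4-fold.
Codon 9 ACG (Thr): third position 4-fold.
Codon 10 AAA (Lys): third position 2-fold.
Four-fold degenerate third positions: 7.

7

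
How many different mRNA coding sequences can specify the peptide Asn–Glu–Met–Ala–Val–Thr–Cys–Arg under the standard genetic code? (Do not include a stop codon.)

3072

Asn: 2 codons.
Glu: 2 codons.
Met: 1 codon.
Ala: 4 codons.
Val: 4 codons.
Thr: 4 codons.
Cys: 2 codons.
Arg: 6 codons.
2 × 2 × 1 × 4 × 4 × 4 × 2 × 6 = 3072.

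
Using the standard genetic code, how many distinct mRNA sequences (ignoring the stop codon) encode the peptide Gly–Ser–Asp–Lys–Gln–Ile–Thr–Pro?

Gly: 4 codons.
Ser: 6 codons.
Asp: 2 codons.
Lys: 2 codons.
Gln: 2 codons.
Ile: 3 codons.
Thr: 4 codons.
Pro: 4 codons.
4 × 6 × 2 × 2 × 2 × 3 × 4 × 4 = 9216.

9216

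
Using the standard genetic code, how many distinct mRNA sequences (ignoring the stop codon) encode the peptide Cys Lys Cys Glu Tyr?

Cys: 2 codons.
Lys: 2 codons.
Cys: 2 codons.
Glu: 2 codons.
Tyr: 2 codons.
2 × 2 × 2 × 2 × 2 = 32.

32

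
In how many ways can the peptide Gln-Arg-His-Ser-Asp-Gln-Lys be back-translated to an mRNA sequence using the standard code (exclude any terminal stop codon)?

1152

Gln: 2 codons.
Arg: 6 codons.
His: 2 codons.
Ser: 6 codons.
Asp: 2 codons.
Gln: 2 codons.
Lys: 2 codons.
2 × 6 × 2 × 6 × 2 × 2 × 2 = 1152.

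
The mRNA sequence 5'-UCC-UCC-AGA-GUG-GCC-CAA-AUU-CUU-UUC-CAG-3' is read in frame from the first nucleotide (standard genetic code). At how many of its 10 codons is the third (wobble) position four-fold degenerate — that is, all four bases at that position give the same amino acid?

Codon 1 UCC (Ser): third position 4-fold.
Codon 2 UCC (Ser): third position 4-fold.
Codon 3 AGA (Arg): third position 2-fold.
Codon 4 GUG (Val): third position 4-fold.
Codon 5 GCC (Ala): third position 4-fold.
Codon 6 CAA (Gln): third position 2-fold.
Codon 7 AUU (Ile): third position 3-fold.
Codon 8 CUU (Leu): third position 4-fold.
Codon 9 UUC (Phe): third position 2-fold.
Codon 10 CAG (Gln): third position 2-fold.
Four-fold degenerate third positions: 5.

5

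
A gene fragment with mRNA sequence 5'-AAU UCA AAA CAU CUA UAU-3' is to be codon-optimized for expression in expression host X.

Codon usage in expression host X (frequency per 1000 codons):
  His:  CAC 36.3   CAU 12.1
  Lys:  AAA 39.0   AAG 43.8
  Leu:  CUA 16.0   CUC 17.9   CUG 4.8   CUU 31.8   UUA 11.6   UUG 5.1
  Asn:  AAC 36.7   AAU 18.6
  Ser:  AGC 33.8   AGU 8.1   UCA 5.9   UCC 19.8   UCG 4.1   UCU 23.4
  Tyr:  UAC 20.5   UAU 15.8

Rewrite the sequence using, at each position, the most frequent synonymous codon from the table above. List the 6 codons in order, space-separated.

AAC AGC AAG CAC CUU UAC

Codon 1 (Asn): best is AAC at 36.7.
Codon 2 (Ser): best is AGC at 33.8.
Codon 3 (Lys): best is AAG at 43.8.
Codon 4 (His): best is CAC at 36.3.
Codon 5 (Leu): best is CUU at 31.8.
Codon 6 (Tyr): best is UAC at 20.5.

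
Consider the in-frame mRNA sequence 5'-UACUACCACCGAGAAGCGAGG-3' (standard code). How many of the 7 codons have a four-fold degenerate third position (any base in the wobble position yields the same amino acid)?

2

Codon 1 UAC (Tyr): third position 2-fold.
Codon 2 UAC (Tyr): third position 2-fold.
Codon 3 CAC (His): third position 2-fold.
Codon 4 CGA (Arg): third position 4-fold.
Codon 5 GAA (Glu): third position 2-fold.
Codon 6 GCG (Ala): third position 4-fold.
Codon 7 AGG (Arg): third position 2-fold.
Four-fold degenerate third positions: 2.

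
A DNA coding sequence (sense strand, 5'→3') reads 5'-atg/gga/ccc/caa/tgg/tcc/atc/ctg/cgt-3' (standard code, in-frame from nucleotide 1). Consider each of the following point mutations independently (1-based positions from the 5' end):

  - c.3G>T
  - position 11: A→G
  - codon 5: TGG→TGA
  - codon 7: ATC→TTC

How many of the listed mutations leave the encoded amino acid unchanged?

Codon 1: ATG (Met) → ATT (Ile) — missense.
Codon 4: CAA (Gln) → CGA (Arg) — missense.
Codon 5: TGG (Trp) → TGA (Stop) — nonsense.
Codon 7: ATC (Ile) → TTC (Phe) — missense.
Synonymous: 0 of 4.

0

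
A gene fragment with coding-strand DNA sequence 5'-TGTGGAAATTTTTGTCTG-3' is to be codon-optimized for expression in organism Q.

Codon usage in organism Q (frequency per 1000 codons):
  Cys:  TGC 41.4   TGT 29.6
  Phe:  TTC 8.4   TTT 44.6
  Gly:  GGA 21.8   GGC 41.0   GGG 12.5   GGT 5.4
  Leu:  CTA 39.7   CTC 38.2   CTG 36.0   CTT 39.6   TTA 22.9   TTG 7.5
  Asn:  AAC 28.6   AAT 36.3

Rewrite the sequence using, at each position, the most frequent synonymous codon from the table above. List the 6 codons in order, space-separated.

TGC GGC AAT TTT TGC CTA

Codon 1 (Cys): best is TGC at 41.4.
Codon 2 (Gly): best is GGC at 41.0.
Codon 3 (Asn): best is AAT at 36.3.
Codon 4 (Phe): best is TTT at 44.6.
Codon 5 (Cys): best is TGC at 41.4.
Codon 6 (Leu): best is CTA at 39.7.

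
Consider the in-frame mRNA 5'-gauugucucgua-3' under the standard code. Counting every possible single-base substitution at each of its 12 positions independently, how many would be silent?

8

Codon 1 (GAU, Asp): 1 synonymous substitution.
Codon 2 (UGU, Cys): 1 synonymous substitution.
Codon 3 (CUC, Leu): 3 synonymous substitutions.
Codon 4 (GUA, Val): 3 synonymous substitutions.
Total: 1 + 1 + 3 + 3 = 8.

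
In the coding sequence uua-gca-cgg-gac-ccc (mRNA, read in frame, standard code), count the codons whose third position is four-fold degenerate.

Codon 1 UUA (Leu): third position 2-fold.
Codon 2 GCA (Ala): third position 4-fold.
Codon 3 CGG (Arg): third position 4-fold.
Codon 4 GAC (Asp): third position 2-fold.
Codon 5 CCC (Pro): third position 4-fold.
Four-fold degenerate third positions: 3.

3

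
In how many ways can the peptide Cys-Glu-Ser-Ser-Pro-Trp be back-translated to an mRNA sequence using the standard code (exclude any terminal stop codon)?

Cys: 2 codons.
Glu: 2 codons.
Ser: 6 codons.
Ser: 6 codons.
Pro: 4 codons.
Trp: 1 codon.
2 × 2 × 6 × 6 × 4 × 1 = 576.

576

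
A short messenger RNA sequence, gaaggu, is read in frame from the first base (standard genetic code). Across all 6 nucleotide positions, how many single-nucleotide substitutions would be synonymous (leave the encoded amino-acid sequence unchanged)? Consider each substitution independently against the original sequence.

4

Codon 1 (GAA, Glu): 1 synonymous substitution.
Codon 2 (GGU, Gly): 3 synonymous substitutions.
Total: 1 + 3 = 4.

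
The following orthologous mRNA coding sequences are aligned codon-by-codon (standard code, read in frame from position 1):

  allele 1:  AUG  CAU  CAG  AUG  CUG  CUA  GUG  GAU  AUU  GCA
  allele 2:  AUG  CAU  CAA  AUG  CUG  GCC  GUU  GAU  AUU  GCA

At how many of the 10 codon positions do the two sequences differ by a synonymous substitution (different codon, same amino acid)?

Codon 1: AUG Met / AUG Met — identical.
Codon 2: CAU His / CAU His — identical.
Codon 3: CAG Gln / CAA Gln — synonymous.
Codon 4: AUG Met / AUG Met — identical.
Codon 5: CUG Leu / CUG Leu — identical.
Codon 6: CUA Leu / GCC Ala — nonsynonymous.
Codon 7: GUG Val / GUU Val — synonymous.
Codon 8: GAU Asp / GAU Asp — identical.
Codon 9: AUU Ile / AUU Ile — identical.
Codon 10: GCA Ala / GCA Ala — identical.
Synonymous differences: 2.

2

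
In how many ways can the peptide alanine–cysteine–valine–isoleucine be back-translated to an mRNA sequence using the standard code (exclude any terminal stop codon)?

Ala: 4 codons.
Cys: 2 codons.
Val: 4 codons.
Ile: 3 codons.
4 × 2 × 4 × 3 = 96.

96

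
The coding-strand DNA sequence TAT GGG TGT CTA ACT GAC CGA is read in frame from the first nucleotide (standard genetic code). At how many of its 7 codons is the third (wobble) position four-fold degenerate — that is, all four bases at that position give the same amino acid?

Codon 1 TAT (Tyr): third position 2-fold.
Codon 2 GGG (Gly): third position 4-fold.
Codon 3 TGT (Cys): third position 2-fold.
Codon 4 CTA (Leu): third position 4-fold.
Codon 5 ACT (Thr): third position 4-fold.
Codon 6 GAC (Asp): third position 2-fold.
Codon 7 CGA (Arg): third position 4-fold.
Four-fold degenerate third positions: 4.

4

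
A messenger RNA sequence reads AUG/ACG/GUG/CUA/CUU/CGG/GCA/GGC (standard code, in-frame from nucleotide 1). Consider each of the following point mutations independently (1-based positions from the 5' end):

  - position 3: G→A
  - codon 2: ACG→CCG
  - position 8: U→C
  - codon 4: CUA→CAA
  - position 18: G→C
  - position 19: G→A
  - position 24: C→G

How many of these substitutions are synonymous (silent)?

Codon 1: AUG (Met) → AUA (Ile) — missense.
Codon 2: ACG (Thr) → CCG (Pro) — missense.
Codon 3: GUG (Val) → GCG (Ala) — missense.
Codon 4: CUA (Leu) → CAA (Gln) — missense.
Codon 6: CGG (Arg) → CGC (Arg) — synonymous.
Codon 7: GCA (Ala) → ACA (Thr) — missense.
Codon 8: GGC (Gly) → GGG (Gly) — synonymous.
Synonymous: 2 of 7.

2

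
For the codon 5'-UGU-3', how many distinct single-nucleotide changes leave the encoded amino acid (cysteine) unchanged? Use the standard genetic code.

Position 1: none → 0 synonymous.
Position 2: none → 0 synonymous.
Position 3: UGC → 1 synonymous.
Total: 0 + 0 + 1 = 1.

1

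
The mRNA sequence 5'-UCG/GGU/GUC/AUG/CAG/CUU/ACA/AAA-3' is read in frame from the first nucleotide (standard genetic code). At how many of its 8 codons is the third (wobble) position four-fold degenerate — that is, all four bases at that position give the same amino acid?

5

Codon 1 UCG (Ser): third position 4-fold.
Codon 2 GGU (Gly): third position 4-fold.
Codon 3 GUC (Val): third position 4-fold.
Codon 4 AUG (Met): third position 1-fold.
Codon 5 CAG (Gln): third position 2-fold.
Codon 6 CUU (Leu): third position 4-fold.
Codon 7 ACA (Thr): third position 4-fold.
Codon 8 AAA (Lys): third position 2-fold.
Four-fold degenerate third positions: 5.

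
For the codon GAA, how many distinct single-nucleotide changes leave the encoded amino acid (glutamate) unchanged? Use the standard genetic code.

1

Position 1: none → 0 synonymous.
Position 2: none → 0 synonymous.
Position 3: GAG → 1 synonymous.
Total: 0 + 0 + 1 = 1.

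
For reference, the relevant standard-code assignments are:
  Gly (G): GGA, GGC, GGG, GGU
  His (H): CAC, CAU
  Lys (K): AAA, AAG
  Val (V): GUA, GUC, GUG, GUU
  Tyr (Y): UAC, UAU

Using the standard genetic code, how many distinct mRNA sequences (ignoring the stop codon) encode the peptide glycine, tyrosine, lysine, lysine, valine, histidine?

Gly: 4 codons.
Tyr: 2 codons.
Lys: 2 codons.
Lys: 2 codons.
Val: 4 codons.
His: 2 codons.
4 × 2 × 2 × 2 × 4 × 2 = 256.

256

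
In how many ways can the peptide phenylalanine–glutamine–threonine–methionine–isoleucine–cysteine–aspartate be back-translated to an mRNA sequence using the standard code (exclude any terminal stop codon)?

192

Phe: 2 codons.
Gln: 2 codons.
Thr: 4 codons.
Met: 1 codon.
Ile: 3 codons.
Cys: 2 codons.
Asp: 2 codons.
2 × 2 × 4 × 1 × 3 × 2 × 2 = 192.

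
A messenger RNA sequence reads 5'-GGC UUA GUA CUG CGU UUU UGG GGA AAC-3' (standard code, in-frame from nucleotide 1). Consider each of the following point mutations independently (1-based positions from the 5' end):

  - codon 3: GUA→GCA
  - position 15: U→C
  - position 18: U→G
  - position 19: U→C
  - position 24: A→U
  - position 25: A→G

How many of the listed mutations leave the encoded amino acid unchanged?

Codon 3: GUA (Val) → GCA (Ala) — missense.
Codon 5: CGU (Arg) → CGC (Arg) — synonymous.
Codon 6: UUU (Phe) → UUG (Leu) — missense.
Codon 7: UGG (Trp) → CGG (Arg) — missense.
Codon 8: GGA (Gly) → GGU (Gly) — synonymous.
Codon 9: AAC (Asn) → GAC (Asp) — missense.
Synonymous: 2 of 6.

2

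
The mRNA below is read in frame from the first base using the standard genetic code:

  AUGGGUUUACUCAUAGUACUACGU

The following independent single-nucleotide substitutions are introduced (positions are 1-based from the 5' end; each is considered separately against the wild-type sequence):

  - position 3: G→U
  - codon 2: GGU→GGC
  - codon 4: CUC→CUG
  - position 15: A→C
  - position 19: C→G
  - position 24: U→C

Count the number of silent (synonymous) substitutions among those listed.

Codon 1: AUG (Met) → AUU (Ile) — missense.
Codon 2: GGU (Gly) → GGC (Gly) — synonymous.
Codon 4: CUC (Leu) → CUG (Leu) — synonymous.
Codon 5: AUA (Ile) → AUC (Ile) — synonymous.
Codon 7: CUA (Leu) → GUA (Val) — missense.
Codon 8: CGU (Arg) → CGC (Arg) — synonymous.
Synonymous: 4 of 6.

4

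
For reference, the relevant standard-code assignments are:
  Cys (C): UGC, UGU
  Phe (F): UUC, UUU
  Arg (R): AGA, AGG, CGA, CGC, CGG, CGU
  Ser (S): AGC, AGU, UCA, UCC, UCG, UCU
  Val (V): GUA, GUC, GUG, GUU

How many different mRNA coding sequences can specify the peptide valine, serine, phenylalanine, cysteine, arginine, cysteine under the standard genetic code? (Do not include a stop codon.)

1152

Val: 4 codons.
Ser: 6 codons.
Phe: 2 codons.
Cys: 2 codons.
Arg: 6 codons.
Cys: 2 codons.
4 × 6 × 2 × 2 × 6 × 2 = 1152.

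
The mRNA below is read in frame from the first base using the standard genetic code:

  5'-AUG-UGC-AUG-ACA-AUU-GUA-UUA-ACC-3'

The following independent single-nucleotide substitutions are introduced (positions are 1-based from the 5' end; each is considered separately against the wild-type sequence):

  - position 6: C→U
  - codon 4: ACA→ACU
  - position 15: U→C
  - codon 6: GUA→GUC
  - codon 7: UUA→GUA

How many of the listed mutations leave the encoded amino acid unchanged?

4

Codon 2: UGC (Cys) → UGU (Cys) — synonymous.
Codon 4: ACA (Thr) → ACU (Thr) — synonymous.
Codon 5: AUU (Ile) → AUC (Ile) — synonymous.
Codon 6: GUA (Val) → GUC (Val) — synonymous.
Codon 7: UUA (Leu) → GUA (Val) — missense.
Synonymous: 4 of 5.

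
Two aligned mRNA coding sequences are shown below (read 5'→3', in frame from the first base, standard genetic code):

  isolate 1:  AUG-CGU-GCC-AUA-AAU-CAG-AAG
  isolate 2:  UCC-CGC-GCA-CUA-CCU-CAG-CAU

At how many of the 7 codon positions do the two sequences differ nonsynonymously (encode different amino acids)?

4

Codon 1: AUG Met / UCC Ser — nonsynonymous.
Codon 2: CGU Arg / CGC Arg — synonymous.
Codon 3: GCC Ala / GCA Ala — synonymous.
Codon 4: AUA Ile / CUA Leu — nonsynonymous.
Codon 5: AAU Asn / CCU Pro — nonsynonymous.
Codon 6: CAG Gln / CAG Gln — identical.
Codon 7: AAG Lys / CAU His — nonsynonymous.
Nonsynonymous differences: 4.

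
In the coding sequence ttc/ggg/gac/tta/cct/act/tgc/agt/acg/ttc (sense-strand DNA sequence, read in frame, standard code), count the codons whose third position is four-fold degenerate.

4

Codon 1 TTC (Phe): third position 2-fold.
Codon 2 GGG (Gly): third position 4-fold.
Codon 3 GAC (Asp): third position 2-fold.
Codon 4 TTA (Leu): third position 2-fold.
Codon 5 CCT (Pro): third position 4-fold.
Codon 6 ACT (Thr): third position 4-fold.
Codon 7 TGC (Cys): third position 2-fold.
Codon 8 AGT (Ser): third position 2-fold.
Codon 9 ACG (Thr): third position 4-fold.
Codon 10 TTC (Phe): third position 2-fold.
Four-fold degenerate third positions: 4.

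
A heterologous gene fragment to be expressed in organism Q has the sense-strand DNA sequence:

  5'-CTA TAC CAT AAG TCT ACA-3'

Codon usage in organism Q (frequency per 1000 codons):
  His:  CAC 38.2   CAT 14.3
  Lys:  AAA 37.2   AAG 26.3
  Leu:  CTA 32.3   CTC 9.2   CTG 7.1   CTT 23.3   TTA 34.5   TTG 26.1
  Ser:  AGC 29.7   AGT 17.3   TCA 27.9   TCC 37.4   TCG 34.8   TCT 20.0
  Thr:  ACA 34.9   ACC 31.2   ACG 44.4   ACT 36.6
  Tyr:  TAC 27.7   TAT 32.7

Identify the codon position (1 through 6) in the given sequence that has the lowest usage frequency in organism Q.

Codon 1 CTA (Leu): 32.3 per 1000.
Codon 2 TAC (Tyr): 27.7 per 1000.
Codon 3 CAT (His): 14.3 per 1000.
Codon 4 AAG (Lys): 26.3 per 1000.
Codon 5 TCT (Ser): 20.0 per 1000.
Codon 6 ACA (Thr): 34.9 per 1000.
Lowest frequency is 14.3 at codon 3.

3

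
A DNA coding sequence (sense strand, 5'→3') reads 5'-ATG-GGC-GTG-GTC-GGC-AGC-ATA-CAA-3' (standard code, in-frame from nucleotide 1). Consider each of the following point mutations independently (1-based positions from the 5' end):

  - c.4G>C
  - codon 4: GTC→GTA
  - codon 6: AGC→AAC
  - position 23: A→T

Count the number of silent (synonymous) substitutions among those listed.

Codon 2: GGC (Gly) → CGC (Arg) — missense.
Codon 4: GTC (Val) → GTA (Val) — synonymous.
Codon 6: AGC (Ser) → AAC (Asn) — missense.
Codon 8: CAA (Gln) → CTA (Leu) — missense.
Synonymous: 1 of 4.

1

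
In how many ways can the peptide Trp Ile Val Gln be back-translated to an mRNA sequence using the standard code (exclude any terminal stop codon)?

Trp: 1 codon.
Ile: 3 codons.
Val: 4 codons.
Gln: 2 codons.
1 × 3 × 4 × 2 = 24.

24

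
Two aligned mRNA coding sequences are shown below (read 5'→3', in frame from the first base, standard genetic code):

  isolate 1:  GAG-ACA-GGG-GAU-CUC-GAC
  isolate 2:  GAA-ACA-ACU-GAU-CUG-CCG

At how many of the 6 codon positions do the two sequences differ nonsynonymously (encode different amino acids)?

2

Codon 1: GAG Glu / GAA Glu — synonymous.
Codon 2: ACA Thr / ACA Thr — identical.
Codon 3: GGG Gly / ACU Thr — nonsynonymous.
Codon 4: GAU Asp / GAU Asp — identical.
Codon 5: CUC Leu / CUG Leu — synonymous.
Codon 6: GAC Asp / CCG Pro — nonsynonymous.
Nonsynonymous differences: 2.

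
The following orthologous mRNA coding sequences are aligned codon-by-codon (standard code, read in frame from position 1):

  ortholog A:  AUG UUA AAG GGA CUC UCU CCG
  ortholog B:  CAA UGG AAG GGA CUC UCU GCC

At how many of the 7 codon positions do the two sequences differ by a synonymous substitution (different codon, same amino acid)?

0

Codon 1: AUG Met / CAA Gln — nonsynonymous.
Codon 2: UUA Leu / UGG Trp — nonsynonymous.
Codon 3: AAG Lys / AAG Lys — identical.
Codon 4: GGA Gly / GGA Gly — identical.
Codon 5: CUC Leu / CUC Leu — identical.
Codon 6: UCU Ser / UCU Ser — identical.
Codon 7: CCG Pro / GCC Ala — nonsynonymous.
Synonymous differences: 0.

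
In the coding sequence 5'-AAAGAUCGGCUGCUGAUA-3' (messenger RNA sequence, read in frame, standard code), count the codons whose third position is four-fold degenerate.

Codon 1 AAA (Lys): third position 2-fold.
Codon 2 GAU (Asp): third position 2-fold.
Codon 3 CGG (Arg): third position 4-fold.
Codon 4 CUG (Leu): third position 4-fold.
Codon 5 CUG (Leu): third position 4-fold.
Codon 6 AUA (Ile): third position 3-fold.
Four-fold degenerate third positions: 3.

3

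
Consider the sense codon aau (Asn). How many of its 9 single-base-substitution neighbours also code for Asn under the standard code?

1

Position 1: none → 0 synonymous.
Position 2: none → 0 synonymous.
Position 3: AAC → 1 synonymous.
Total: 0 + 0 + 1 = 1.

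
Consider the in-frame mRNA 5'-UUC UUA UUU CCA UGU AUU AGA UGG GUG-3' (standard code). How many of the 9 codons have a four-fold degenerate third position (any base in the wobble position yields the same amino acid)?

Codon 1 UUC (Phe): third position 2-fold.
Codon 2 UUA (Leu): third position 2-fold.
Codon 3 UUU (Phe): third position 2-fold.
Codon 4 CCA (Pro): third position 4-fold.
Codon 5 UGU (Cys): third position 2-fold.
Codon 6 AUU (Ile): third position 3-fold.
Codon 7 AGA (Arg): third position 2-fold.
Codon 8 UGG (Trp): third position 1-fold.
Codon 9 GUG (Val): third position 4-fold.
Four-fold degenerate third positions: 2.

2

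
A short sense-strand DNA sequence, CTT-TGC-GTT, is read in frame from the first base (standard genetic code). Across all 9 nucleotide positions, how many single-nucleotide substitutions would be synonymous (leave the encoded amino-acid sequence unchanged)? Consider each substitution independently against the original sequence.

7

Codon 1 (CTT, Leu): 3 synonymous substitutions.
Codon 2 (TGC, Cys): 1 synonymous substitution.
Codon 3 (GTT, Val): 3 synonymous substitutions.
Total: 3 + 1 + 3 = 7.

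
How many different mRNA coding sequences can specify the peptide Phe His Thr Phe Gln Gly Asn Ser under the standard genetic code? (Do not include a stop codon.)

3072

Phe: 2 codons.
His: 2 codons.
Thr: 4 codons.
Phe: 2 codons.
Gln: 2 codons.
Gly: 4 codons.
Asn: 2 codons.
Ser: 6 codons.
2 × 2 × 4 × 2 × 2 × 4 × 2 × 6 = 3072.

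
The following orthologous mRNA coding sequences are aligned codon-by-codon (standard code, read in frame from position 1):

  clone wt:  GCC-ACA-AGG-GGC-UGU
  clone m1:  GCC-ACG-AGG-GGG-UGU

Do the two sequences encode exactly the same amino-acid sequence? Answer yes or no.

Codon 1: GCC Ala / GCC Ala — identical.
Codon 2: ACA Thr / ACG Thr — synonymous.
Codon 3: AGG Arg / AGG Arg — identical.
Codon 4: GGC Gly / GGG Gly — synonymous.
Codon 5: UGU Cys / UGU Cys — identical.
Nonsynonymous differences: 0 → same protein.

yes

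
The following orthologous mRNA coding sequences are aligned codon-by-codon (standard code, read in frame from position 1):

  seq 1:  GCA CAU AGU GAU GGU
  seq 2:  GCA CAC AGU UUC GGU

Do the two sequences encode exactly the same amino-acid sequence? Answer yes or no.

no

Codon 1: GCA Ala / GCA Ala — identical.
Codon 2: CAU His / CAC His — synonymous.
Codon 3: AGU Ser / AGU Ser — identical.
Codon 4: GAU Asp / UUC Phe — nonsynonymous.
Codon 5: GGU Gly / GGU Gly — identical.
Nonsynonymous differences: 1 → different protein.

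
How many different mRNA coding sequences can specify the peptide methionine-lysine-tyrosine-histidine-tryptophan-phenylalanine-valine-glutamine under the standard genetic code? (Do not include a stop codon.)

128

Met: 1 codon.
Lys: 2 codons.
Tyr: 2 codons.
His: 2 codons.
Trp: 1 codon.
Phe: 2 codons.
Val: 4 codons.
Gln: 2 codons.
1 × 2 × 2 × 2 × 1 × 2 × 4 × 2 = 128.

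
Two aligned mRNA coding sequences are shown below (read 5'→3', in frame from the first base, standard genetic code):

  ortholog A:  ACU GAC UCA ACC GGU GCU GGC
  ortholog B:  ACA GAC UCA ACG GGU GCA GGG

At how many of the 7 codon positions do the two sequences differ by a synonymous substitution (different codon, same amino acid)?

4

Codon 1: ACU Thr / ACA Thr — synonymous.
Codon 2: GAC Asp / GAC Asp — identical.
Codon 3: UCA Ser / UCA Ser — identical.
Codon 4: ACC Thr / ACG Thr — synonymous.
Codon 5: GGU Gly / GGU Gly — identical.
Codon 6: GCU Ala / GCA Ala — synonymous.
Codon 7: GGC Gly / GGG Gly — synonymous.
Synonymous differences: 4.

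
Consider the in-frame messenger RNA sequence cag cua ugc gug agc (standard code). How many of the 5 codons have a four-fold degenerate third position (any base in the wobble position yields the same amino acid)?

2

Codon 1 CAG (Gln): third position 2-fold.
Codon 2 CUA (Leu): third position 4-fold.
Codon 3 UGC (Cys): third position 2-fold.
Codon 4 GUG (Val): third position 4-fold.
Codon 5 AGC (Ser): third position 2-fold.
Four-fold degenerate third positions: 2.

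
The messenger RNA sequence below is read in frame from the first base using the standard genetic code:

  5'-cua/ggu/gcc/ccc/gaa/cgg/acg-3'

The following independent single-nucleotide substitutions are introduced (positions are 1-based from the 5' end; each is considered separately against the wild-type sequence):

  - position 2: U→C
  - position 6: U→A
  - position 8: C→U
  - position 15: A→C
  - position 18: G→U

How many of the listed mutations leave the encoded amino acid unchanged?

Codon 1: CUA (Leu) → CCA (Pro) — missense.
Codon 2: GGU (Gly) → GGA (Gly) — synonymous.
Codon 3: GCC (Ala) → GUC (Val) — missense.
Codon 5: GAA (Glu) → GAC (Asp) — missense.
Codon 6: CGG (Arg) → CGU (Arg) — synonymous.
Synonymous: 2 of 5.

2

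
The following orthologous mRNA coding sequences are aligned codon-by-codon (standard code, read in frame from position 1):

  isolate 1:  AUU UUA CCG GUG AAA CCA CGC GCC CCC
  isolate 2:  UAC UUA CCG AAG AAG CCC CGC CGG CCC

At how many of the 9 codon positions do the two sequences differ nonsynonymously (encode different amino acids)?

Codon 1: AUU Ile / UAC Tyr — nonsynonymous.
Codon 2: UUA Leu / UUA Leu — identical.
Codon 3: CCG Pro / CCG Pro — identical.
Codon 4: GUG Val / AAG Lys — nonsynonymous.
Codon 5: AAA Lys / AAG Lys — synonymous.
Codon 6: CCA Pro / CCC Pro — synonymous.
Codon 7: CGC Arg / CGC Arg — identical.
Codon 8: GCC Ala / CGG Arg — nonsynonymous.
Codon 9: CCC Pro / CCC Pro — identical.
Nonsynonymous differences: 3.

3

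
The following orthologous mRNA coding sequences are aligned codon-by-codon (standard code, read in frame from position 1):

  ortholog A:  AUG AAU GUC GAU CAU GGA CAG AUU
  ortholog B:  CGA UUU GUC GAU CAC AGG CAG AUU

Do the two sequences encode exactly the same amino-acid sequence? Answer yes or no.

no

Codon 1: AUG Met / CGA Arg — nonsynonymous.
Codon 2: AAU Asn / UUU Phe — nonsynonymous.
Codon 3: GUC Val / GUC Val — identical.
Codon 4: GAU Asp / GAU Asp — identical.
Codon 5: CAU His / CAC His — synonymous.
Codon 6: GGA Gly / AGG Arg — nonsynonymous.
Codon 7: CAG Gln / CAG Gln — identical.
Codon 8: AUU Ile / AUU Ile — identical.
Nonsynonymous differences: 3 → different protein.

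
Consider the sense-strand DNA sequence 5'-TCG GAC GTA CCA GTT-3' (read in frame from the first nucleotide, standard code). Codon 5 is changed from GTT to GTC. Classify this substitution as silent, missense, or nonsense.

Position 15 falls in codon 5: GTT → Val.
After the substitution the codon is GTC → Val.
Both encode Val, so the change is synonymous.

silent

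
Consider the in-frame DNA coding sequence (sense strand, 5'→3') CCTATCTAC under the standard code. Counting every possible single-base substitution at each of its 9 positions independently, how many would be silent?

6

Codon 1 (CCT, Pro): 3 synonymous substitutions.
Codon 2 (ATC, Ile): 2 synonymous substitutions.
Codon 3 (TAC, Tyr): 1 synonymous substitution.
Total: 3 + 2 + 1 = 6.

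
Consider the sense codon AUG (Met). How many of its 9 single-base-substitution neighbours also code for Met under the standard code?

Position 1: none → 0 synonymous.
Position 2: none → 0 synonymous.
Position 3: none → 0 synonymous.
Total: 0 + 0 + 0 = 0.

0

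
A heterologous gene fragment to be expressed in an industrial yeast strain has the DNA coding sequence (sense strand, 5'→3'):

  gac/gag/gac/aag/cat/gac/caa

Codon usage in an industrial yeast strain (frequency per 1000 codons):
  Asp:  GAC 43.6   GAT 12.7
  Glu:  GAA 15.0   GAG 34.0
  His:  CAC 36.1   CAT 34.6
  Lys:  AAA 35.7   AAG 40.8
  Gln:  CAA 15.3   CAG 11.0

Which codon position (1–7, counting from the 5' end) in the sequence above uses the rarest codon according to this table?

7

Codon 1 GAC (Asp): 43.6 per 1000.
Codon 2 GAG (Glu): 34.0 per 1000.
Codon 3 GAC (Asp): 43.6 per 1000.
Codon 4 AAG (Lys): 40.8 per 1000.
Codon 5 CAT (His): 34.6 per 1000.
Codon 6 GAC (Asp): 43.6 per 1000.
Codon 7 CAA (Gln): 15.3 per 1000.
Lowest frequency is 15.3 at codon 7.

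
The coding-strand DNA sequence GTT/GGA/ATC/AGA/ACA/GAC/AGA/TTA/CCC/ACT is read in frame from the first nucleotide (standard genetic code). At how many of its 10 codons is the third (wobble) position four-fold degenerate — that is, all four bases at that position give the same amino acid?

Codon 1 GTT (Val): third position 4-fold.
Codon 2 GGA (Gly): third position 4-fold.
Codon 3 ATC (Ile): third position 3-fold.
Codon 4 AGA (Arg): third position 2-fold.
Codon 5 ACA (Thr): third position 4-fold.
Codon 6 GAC (Asp): third position 2-fold.
Codon 7 AGA (Arg): third position 2-fold.
Codon 8 TTA (Leu): third position 2-fold.
Codon 9 CCC (Pro): third position 4-fold.
Codon 10 ACT (Thr): third position 4-fold.
Four-fold degenerate third positions: 5.

5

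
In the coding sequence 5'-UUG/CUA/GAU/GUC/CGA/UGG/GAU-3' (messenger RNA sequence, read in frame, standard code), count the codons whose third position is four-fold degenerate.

3

Codon 1 UUG (Leu): third position 2-fold.
Codon 2 CUA (Leu): third position 4-fold.
Codon 3 GAU (Asp): third position 2-fold.
Codon 4 GUC (Val): third position 4-fold.
Codon 5 CGA (Arg): third position 4-fold.
Codon 6 UGG (Trp): third position 1-fold.
Codon 7 GAU (Asp): third position 2-fold.
Four-fold degenerate third positions: 3.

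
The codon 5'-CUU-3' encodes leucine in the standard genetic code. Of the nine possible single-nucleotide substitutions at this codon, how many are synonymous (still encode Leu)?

3

Position 1: none → 0 synonymous.
Position 2: none → 0 synonymous.
Position 3: CUC, CUA, CUG → 3 synonymous.
Total: 0 + 0 + 3 = 3.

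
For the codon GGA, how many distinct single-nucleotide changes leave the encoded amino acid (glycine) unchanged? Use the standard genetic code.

3

Position 1: none → 0 synonymous.
Position 2: none → 0 synonymous.
Position 3: GGU, GGC, GGG → 3 synonymous.
Total: 0 + 0 + 3 = 3.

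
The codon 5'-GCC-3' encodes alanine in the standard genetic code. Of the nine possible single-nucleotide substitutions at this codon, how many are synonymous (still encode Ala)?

3

Position 1: none → 0 synonymous.
Position 2: none → 0 synonymous.
Position 3: GCT, GCA, GCG → 3 synonymous.
Total: 0 + 0 + 3 = 3.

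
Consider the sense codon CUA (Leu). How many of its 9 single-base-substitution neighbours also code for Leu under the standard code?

Position 1: UUA → 1 synonymous.
Position 2: none → 0 synonymous.
Position 3: CUU, CUC, CUG → 3 synonymous.
Total: 1 + 0 + 3 = 4.

4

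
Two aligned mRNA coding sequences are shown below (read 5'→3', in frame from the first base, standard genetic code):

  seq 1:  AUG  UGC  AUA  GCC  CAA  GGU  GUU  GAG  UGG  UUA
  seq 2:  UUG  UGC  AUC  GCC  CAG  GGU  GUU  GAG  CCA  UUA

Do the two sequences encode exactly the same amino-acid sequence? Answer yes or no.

Codon 1: AUG Met / UUG Leu — nonsynonymous.
Codon 2: UGC Cys / UGC Cys — identical.
Codon 3: AUA Ile / AUC Ile — synonymous.
Codon 4: GCC Ala / GCC Ala — identical.
Codon 5: CAA Gln / CAG Gln — synonymous.
Codon 6: GGU Gly / GGU Gly — identical.
Codon 7: GUU Val / GUU Val — identical.
Codon 8: GAG Glu / GAG Glu — identical.
Codon 9: UGG Trp / CCA Pro — nonsynonymous.
Codon 10: UUA Leu / UUA Leu — identical.
Nonsynonymous differences: 2 → different protein.

no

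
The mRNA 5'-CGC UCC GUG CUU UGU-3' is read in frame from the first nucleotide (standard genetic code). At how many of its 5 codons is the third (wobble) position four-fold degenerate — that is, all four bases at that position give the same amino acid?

Codon 1 CGC (Arg): third position 4-fold.
Codon 2 UCC (Ser): third position 4-fold.
Codon 3 GUG (Val): third position 4-fold.
Codon 4 CUU (Leu): third position 4-fold.
Codon 5 UGU (Cys): third position 2-fold.
Four-fold degenerate third positions: 4.

4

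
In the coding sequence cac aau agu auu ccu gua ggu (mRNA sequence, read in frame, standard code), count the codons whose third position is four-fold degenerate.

3

Codon 1 CAC (His): third position 2-fold.
Codon 2 AAU (Asn): third position 2-fold.
Codon 3 AGU (Ser): third position 2-fold.
Codon 4 AUU (Ile): third position 3-fold.
Codon 5 CCU (Pro): third position 4-fold.
Codon 6 GUA (Val): third position 4-fold.
Codon 7 GGU (Gly): third position 4-fold.
Four-fold degenerate third positions: 3.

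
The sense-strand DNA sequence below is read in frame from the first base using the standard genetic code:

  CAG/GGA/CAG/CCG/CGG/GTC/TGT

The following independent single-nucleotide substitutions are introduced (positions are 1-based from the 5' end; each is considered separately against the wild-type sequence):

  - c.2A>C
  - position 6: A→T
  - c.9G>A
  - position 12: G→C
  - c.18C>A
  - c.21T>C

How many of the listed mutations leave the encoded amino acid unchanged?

Codon 1: CAG (Gln) → CCG (Pro) — missense.
Codon 2: GGA (Gly) → GGT (Gly) — synonymous.
Codon 3: CAG (Gln) → CAA (Gln) — synonymous.
Codon 4: CCG (Pro) → CCC (Pro) — synonymous.
Codon 6: GTC (Val) → GTA (Val) — synonymous.
Codon 7: TGT (Cys) → TGC (Cys) — synonymous.
Synonymous: 5 of 6.

5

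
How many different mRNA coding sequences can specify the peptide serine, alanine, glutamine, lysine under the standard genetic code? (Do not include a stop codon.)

96

Ser: 6 codons.
Ala: 4 codons.
Gln: 2 codons.
Lys: 2 codons.
6 × 4 × 2 × 2 = 96.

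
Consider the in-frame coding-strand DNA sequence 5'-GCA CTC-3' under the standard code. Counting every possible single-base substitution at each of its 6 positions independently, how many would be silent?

6

Codon 1 (GCA, Ala): 3 synonymous substitutions.
Codon 2 (CTC, Leu): 3 synonymous substitutions.
Total: 3 + 3 = 6.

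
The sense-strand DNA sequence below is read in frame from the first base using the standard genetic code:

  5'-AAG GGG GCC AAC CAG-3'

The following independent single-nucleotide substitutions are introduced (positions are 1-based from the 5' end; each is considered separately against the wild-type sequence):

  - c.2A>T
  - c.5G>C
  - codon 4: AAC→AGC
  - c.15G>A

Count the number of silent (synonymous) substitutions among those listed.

Codon 1: AAG (Lys) → ATG (Met) — missense.
Codon 2: GGG (Gly) → GCG (Ala) — missense.
Codon 4: AAC (Asn) → AGC (Ser) — missense.
Codon 5: CAG (Gln) → CAA (Gln) — synonymous.
Synonymous: 1 of 4.

1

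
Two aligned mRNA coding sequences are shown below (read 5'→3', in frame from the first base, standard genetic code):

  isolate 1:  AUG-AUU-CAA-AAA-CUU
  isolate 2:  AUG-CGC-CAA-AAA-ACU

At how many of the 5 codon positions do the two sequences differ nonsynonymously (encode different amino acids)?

Codon 1: AUG Met / AUG Met — identical.
Codon 2: AUU Ile / CGC Arg — nonsynonymous.
Codon 3: CAA Gln / CAA Gln — identical.
Codon 4: AAA Lys / AAA Lys — identical.
Codon 5: CUU Leu / ACU Thr — nonsynonymous.
Nonsynonymous differences: 2.

2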